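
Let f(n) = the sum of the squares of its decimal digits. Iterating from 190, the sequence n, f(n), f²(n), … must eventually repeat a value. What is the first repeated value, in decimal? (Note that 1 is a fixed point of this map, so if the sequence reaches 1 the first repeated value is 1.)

1

190 → 1² + 9² + 0² = 82
82 → 8² + 2² = 68
68 → 6² + 8² = 100
100 → 1² + 0² + 0² = 1  — reached the fixed point 1.
1 → 1, so 1 is the first repeated value.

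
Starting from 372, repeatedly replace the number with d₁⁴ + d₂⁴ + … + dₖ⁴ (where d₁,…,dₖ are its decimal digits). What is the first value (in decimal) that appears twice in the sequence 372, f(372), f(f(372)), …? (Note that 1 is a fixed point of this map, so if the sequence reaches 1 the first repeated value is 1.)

372 → 3⁴ + 7⁴ + 2⁴ = 2498
2498 → 2⁴ + 4⁴ + 9⁴ + 8⁴ = 10929
10929 → 1⁴ + 0⁴ + 9⁴ + 2⁴ + 9⁴ = 13139
13139 → 1⁴ + 3⁴ + 1⁴ + 3⁴ + 9⁴ = 6725
6725 → 6⁴ + 7⁴ + 2⁴ + 5⁴ = 4338
4338 → 4⁴ + 3⁴ + 3⁴ + 8⁴ = 4514
4514 → 4⁴ + 5⁴ + 1⁴ + 4⁴ = 1138
1138 → 1⁴ + 1⁴ + 3⁴ + 8⁴ = 4179
4179 → 4⁴ + 1⁴ + 7⁴ + 9⁴ = 9219
9219 → 9⁴ + 2⁴ + 1⁴ + 9⁴ = 13139  — 13139 already appeared earlier.

13139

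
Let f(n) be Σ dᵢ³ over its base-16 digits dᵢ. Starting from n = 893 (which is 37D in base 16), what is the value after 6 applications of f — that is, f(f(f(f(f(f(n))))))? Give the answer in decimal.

893 = (3,7,13)_16 → 2567
2567 = (10,0,7)_16 → 1343
1343 = (5,3,15)_16 → 3527
3527 = (13,12,7)_16 → 4268
4268 = (1,0,10,12)_16 → 2729
2729 = (10,10,9)_16 → 2729

2729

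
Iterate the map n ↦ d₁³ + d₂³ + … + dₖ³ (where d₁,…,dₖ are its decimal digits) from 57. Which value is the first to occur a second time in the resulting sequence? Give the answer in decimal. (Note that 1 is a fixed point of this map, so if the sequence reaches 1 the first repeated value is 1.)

57 → 5³ + 7³ = 125 + 343 = 468
468 → 4³ + 6³ + 8³ = 64 + 216 + 512 = 792
792 → 7³ + 9³ + 2³ = 343 + 729 + 8 = 1080
1080 → 1³ + 0³ + 8³ + 0³ = 1 + 0 + 512 + 0 = 513
513 → 5³ + 1³ + 3³ = 125 + 1 + 27 = 153
153 → 1³ + 5³ + 3³ = 1 + 125 + 27 = 153  — 153 already appeared earlier.

153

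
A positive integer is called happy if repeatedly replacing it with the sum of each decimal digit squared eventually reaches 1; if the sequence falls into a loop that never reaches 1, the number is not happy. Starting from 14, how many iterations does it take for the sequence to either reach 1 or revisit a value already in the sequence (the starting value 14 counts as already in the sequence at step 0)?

14 → 1² + 4² = 17
17 → 1² + 7² = 50
50 → 5² + 0² = 25
25 → 2² + 5² = 29
29 → 2² + 9² = 85
85 → 8² + 5² = 89
89 → 8² + 9² = 145
145 → 1² + 4² + 5² = 42
42 → 4² + 2² = 20
20 → 2² + 0² = 4
4 → 4² = 16
16 → 1² + 6² = 37
37 → 3² + 7² = 58
58 → 5² + 8² = 89  — 89 repeats.
That took 14 steps.

14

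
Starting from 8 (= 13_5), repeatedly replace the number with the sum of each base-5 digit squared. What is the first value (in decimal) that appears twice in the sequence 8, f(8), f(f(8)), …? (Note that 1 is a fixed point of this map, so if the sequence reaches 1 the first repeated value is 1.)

8 = (1,3)_5 → 10
10 = (2,0)_5 → 4
4 = (4)_5 → 16
16 = (3,1)_5 → 10  — 10 already appeared earlier.

10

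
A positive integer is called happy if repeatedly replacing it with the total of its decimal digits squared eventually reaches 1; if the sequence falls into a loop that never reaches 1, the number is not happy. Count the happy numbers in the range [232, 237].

232: 232 → 17 → 50 → 25 → 29 → 85 → 89 → 145 → 42 → 20 → 4 → 16 → 37 → 58 → 89  — not happy
233: 233 → 22 → 8 → 64 → 52 → 29 → 85 → 89 → 145 → 42 → 20 → 4 → 16 → 37 → 58 → 89  — not happy
234: 234 → 29 → 85 → 89 → 145 → 42 → 20 → 4 → 16 → 37 → 58 → 89  — not happy
235: 235 → 38 → 73 → 58 → 89 → 145 → 42 → 20 → 4 → 16 → 37 → 58  — not happy
236: 236 → 49 → 97 → 130 → 10 → 1  — happy
237: 237 → 62 → 40 → 16 → 37 → 58 → 89 → 145 → 42 → 20 → 4 → 16  — not happy
happy: 236

1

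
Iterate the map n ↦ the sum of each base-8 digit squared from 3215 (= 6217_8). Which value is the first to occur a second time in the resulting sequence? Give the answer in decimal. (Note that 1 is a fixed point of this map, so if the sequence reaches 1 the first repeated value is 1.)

3215 = (6,2,1,7)_8 → 90
90 = (1,3,2)_8 → 14
14 = (1,6)_8 → 37
37 = (4,5)_8 → 41
41 = (5,1)_8 → 26
26 = (3,2)_8 → 13
13 = (1,5)_8 → 26  — 26 already appeared earlier.

26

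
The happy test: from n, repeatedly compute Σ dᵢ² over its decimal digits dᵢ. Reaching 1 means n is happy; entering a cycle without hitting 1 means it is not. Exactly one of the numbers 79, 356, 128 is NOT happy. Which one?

128

79: 79 → 130 → 10 → 1  — reaches 1 (happy)
356: 356 → 70 → 49 → 97 → 130 → 10 → 1  — reaches 1 (happy)
128: 128 → 69 → 117 → 51 → 26 → 40 → 16 → 37 → 58 → 89 → 145 → 42 → 20 → 4 → 16  — repeats 16 (not happy)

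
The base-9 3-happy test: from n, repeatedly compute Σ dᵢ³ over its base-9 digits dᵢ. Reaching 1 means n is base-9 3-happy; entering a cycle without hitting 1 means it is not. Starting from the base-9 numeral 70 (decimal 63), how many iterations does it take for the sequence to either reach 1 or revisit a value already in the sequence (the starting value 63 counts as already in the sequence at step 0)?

63 = (7,0)_9 → 7³ + 0³ = 343
343 = (4,2,1)_9 → 4³ + 2³ + 1³ = 73
73 = (8,1)_9 → 8³ + 1³ = 513
513 = (6,3,0)_9 → 6³ + 3³ + 0³ = 243
243 = (3,0,0)_9 → 3³ + 0³ + 0³ = 27
27 = (3,0)_9 → 3³ + 0³ = 27  — 27 repeats.
That took 6 steps.

6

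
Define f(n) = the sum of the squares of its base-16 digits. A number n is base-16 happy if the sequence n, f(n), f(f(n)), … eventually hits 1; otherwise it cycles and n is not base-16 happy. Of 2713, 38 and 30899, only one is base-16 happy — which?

2713: 2713 → 262 → 37 → 29 → 170 → 200 → 208 → 169 → 181 → 146 → 85 → 50 → 13 → 169  — repeats 169 (not base-16 happy)
38: 38 → 40 → 68 → 32 → 4 → 16 → 1  — reaches 1 (base-16 happy)
30899: 30899 → 243 → 234 → 296 → 69 → 41 → 85 → 50 → 13 → 169 → 181 → 146 → 85  — repeats 85 (not base-16 happy)

38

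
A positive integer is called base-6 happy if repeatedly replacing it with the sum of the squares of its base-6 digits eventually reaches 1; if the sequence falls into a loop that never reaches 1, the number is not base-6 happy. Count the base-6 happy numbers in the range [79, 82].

1

79: 79 → 6 → 1  — base-6 happy
80: 80 → 9 → 10 → 17 → 29 → 41 → 26 → 20 → 13 → 5 → 25 → 17  — not base-6 happy
81: 81 → 14 → 8 → 5 → 25 → 17 → 29 → 41 → 26 → 20 → 13 → 5  — not base-6 happy
82: 82 → 21 → 18 → 9 → 10 → 17 → 29 → 41 → 26 → 20 → 13 → 5 → 25 → 17  — not base-6 happy
base-6 happy: 79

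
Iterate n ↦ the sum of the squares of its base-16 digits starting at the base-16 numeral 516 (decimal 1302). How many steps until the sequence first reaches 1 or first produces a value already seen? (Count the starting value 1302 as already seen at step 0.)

1302 = (5,1,6)_16 → 5² + 1² + 6² = 25 + 1 + 36 = 62
62 = (3,14)_16 → 3² + 14² = 9 + 196 = 205
205 = (12,13)_16 → 12² + 13² = 144 + 169 = 313
313 = (1,3,9)_16 → 1² + 3² + 9² = 1 + 9 + 81 = 91
91 = (5,11)_16 → 5² + 11² = 25 + 121 = 146
146 = (9,2)_16 → 9² + 2² = 81 + 4 = 85
85 = (5,5)_16 → 5² + 5² = 25 + 25 = 50
50 = (3,2)_16 → 3² + 2² = 9 + 4 = 13
13 = (13)_16 → 13² = 169
169 = (10,9)_16 → 10² + 9² = 100 + 81 = 181
181 = (11,5)_16 → 11² + 5² = 121 + 25 = 146  — 146 repeats.
That took 11 steps.

11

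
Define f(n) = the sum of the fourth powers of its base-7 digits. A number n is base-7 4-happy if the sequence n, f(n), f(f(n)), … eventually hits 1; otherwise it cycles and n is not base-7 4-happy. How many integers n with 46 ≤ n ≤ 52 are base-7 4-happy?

46: 46 → 1552 → 1218 → 1458 → 898 → 304 → 1378 → 1552  — not base-7 4-happy
47: 47 → 1921 → 963 → 1153 → 803 → 673 → 1923 → 1507 → 913 → 609 → 707 → 97 → 2593 → 1459 → 963  — not base-7 4-happy
48: 48 → 2592 → 1394 → 338 → 2608 → 514 → 244 → 2848 → 1314 → 1956 → 2258 → 1808 → 1938 → 2258  — not base-7 4-happy
49: 49 → 1  — base-7 4-happy
50: 50 → 2 → 16 → 32 → 512 → 164 → 178 → 418 → 708 → 98 → 16  — not base-7 4-happy
51: 51 → 17 → 97 → 2593 → 1459 → 963 → 1153 → 803 → 673 → 1923 → 1507 → 913 → 609 → 707 → 97  — not base-7 4-happy
52: 52 → 82 → 882 → 272 → 2002 → 2546 → 1938 → 2258 → 1808 → 1938  — not base-7 4-happy
base-7 4-happy: 49

1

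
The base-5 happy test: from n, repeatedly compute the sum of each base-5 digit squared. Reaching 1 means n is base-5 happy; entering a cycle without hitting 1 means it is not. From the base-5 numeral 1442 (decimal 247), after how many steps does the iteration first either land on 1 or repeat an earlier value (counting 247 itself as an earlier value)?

5

247 = (1,4,4,2)_5 → 1² + 4² + 4² + 2² = 37
37 = (1,2,2)_5 → 1² + 2² + 2² = 9
9 = (1,4)_5 → 1² + 4² = 17
17 = (3,2)_5 → 3² + 2² = 13
13 = (2,3)_5 → 2² + 3² = 13  — 13 repeats.
That took 5 steps.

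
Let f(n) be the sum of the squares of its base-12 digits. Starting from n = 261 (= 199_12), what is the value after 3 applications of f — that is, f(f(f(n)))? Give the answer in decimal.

25

261 = (1,9,9)_12 → 1² + 9² + 9² = 1 + 81 + 81 = 163
163 = (1,1,7)_12 → 1² + 1² + 7² = 1 + 1 + 49 = 51
51 = (4,3)_12 → 4² + 3² = 16 + 9 = 25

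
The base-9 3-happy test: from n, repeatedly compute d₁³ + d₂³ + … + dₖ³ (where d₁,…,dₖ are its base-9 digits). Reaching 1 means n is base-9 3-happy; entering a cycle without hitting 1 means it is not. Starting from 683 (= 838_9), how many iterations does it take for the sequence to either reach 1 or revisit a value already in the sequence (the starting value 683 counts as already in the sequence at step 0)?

10

683 = (8,3,8)_9 → 8³ + 3³ + 8³ = 1051
1051 = (1,3,8,7)_9 → 1³ + 3³ + 8³ + 7³ = 883
883 = (1,1,8,1)_9 → 1³ + 1³ + 8³ + 1³ = 515
515 = (6,3,2)_9 → 6³ + 3³ + 2³ = 251
251 = (3,0,8)_9 → 3³ + 0³ + 8³ = 539
539 = (6,5,8)_9 → 6³ + 5³ + 8³ = 853
853 = (1,1,4,7)_9 → 1³ + 1³ + 4³ + 7³ = 409
409 = (5,0,4)_9 → 5³ + 0³ + 4³ = 189
189 = (2,3,0)_9 → 2³ + 3³ + 0³ = 35
35 = (3,8)_9 → 3³ + 8³ = 539  — 539 repeats.
That took 10 steps.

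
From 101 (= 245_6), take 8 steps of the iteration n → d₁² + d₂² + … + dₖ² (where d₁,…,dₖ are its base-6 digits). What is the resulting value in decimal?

101 = (2,4,5)_6 → 2² + 4² + 5² = 45
45 = (1,1,3)_6 → 1² + 1² + 3² = 11
11 = (1,5)_6 → 1² + 5² = 26
26 = (4,2)_6 → 4² + 2² = 20
20 = (3,2)_6 → 3² + 2² = 13
13 = (2,1)_6 → 2² + 1² = 5
5 = (5)_6 → 5² = 25
25 = (4,1)_6 → 4² + 1² = 17

17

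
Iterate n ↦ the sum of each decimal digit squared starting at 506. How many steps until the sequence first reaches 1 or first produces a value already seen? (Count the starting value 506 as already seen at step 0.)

10

506 → 5² + 0² + 6² = 61
61 → 6² + 1² = 37
37 → 3² + 7² = 58
58 → 5² + 8² = 89
89 → 8² + 9² = 145
145 → 1² + 4² + 5² = 42
42 → 4² + 2² = 20
20 → 2² + 0² = 4
4 → 4² = 16
16 → 1² + 6² = 37  — 37 repeats.
That took 10 steps.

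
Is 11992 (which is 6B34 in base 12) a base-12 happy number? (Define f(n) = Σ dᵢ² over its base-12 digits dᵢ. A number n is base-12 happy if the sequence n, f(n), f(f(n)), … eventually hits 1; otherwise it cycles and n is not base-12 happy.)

not base-12 happy

11992 = (6,11,3,4)_12 → 182
182 = (1,3,2)_12 → 14
14 = (1,2)_12 → 5
5 = (5)_12 → 25
25 = (2,1)_12 → 5  — 5 already seen; the sequence cycles without reaching 1.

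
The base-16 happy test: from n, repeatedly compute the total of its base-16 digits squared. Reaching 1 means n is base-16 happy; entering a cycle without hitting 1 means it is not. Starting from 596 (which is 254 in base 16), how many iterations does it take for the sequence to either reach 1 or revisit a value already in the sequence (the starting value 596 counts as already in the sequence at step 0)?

596 = (2,5,4)_16 → 45
45 = (2,13)_16 → 173
173 = (10,13)_16 → 269
269 = (1,0,13)_16 → 170
170 = (10,10)_16 → 200
200 = (12,8)_16 → 208
208 = (13,0)_16 → 169
169 = (10,9)_16 → 181
181 = (11,5)_16 → 146
146 = (9,2)_16 → 85
85 = (5,5)_16 → 50
50 = (3,2)_16 → 13
13 = (13)_16 → 169  — 169 repeats.
That took 13 steps.

13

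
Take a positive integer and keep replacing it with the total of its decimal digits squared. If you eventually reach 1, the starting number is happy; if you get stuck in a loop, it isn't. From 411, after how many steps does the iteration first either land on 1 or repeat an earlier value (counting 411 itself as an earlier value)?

411 → 4² + 1² + 1² = 18
18 → 1² + 8² = 65
65 → 6² + 5² = 61
61 → 6² + 1² = 37
37 → 3² + 7² = 58
58 → 5² + 8² = 89
89 → 8² + 9² = 145
145 → 1² + 4² + 5² = 42
42 → 4² + 2² = 20
20 → 2² + 0² = 4
4 → 4² = 16
16 → 1² + 6² = 37  — 37 repeats.
That took 12 steps.

12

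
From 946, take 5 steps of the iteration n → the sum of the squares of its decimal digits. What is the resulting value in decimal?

946 → 9² + 4² + 6² = 81 + 16 + 36 = 133
133 → 1² + 3² + 3² = 1 + 9 + 9 = 19
19 → 1² + 9² = 1 + 81 = 82
82 → 8² + 2² = 64 + 4 = 68
68 → 6² + 8² = 36 + 64 = 100

100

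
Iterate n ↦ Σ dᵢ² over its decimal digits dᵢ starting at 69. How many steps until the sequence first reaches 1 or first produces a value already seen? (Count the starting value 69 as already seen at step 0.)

13

69 → 6² + 9² = 117
117 → 1² + 1² + 7² = 51
51 → 5² + 1² = 26
26 → 2² + 6² = 40
40 → 4² + 0² = 16
16 → 1² + 6² = 37
37 → 3² + 7² = 58
58 → 5² + 8² = 89
89 → 8² + 9² = 145
145 → 1² + 4² + 5² = 42
42 → 4² + 2² = 20
20 → 2² + 0² = 4
4 → 4² = 16  — 16 repeats.
That took 13 steps.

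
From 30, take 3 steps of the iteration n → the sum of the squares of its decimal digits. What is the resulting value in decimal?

30 → 3² + 0² = 9 + 0 = 9
9 → 9² = 81
81 → 8² + 1² = 64 + 1 = 65

65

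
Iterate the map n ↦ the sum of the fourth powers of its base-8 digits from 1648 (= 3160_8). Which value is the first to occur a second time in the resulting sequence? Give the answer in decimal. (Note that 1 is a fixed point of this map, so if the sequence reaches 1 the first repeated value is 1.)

1648 = (3,1,6,0)_8 → 3⁴ + 1⁴ + 6⁴ + 0⁴ = 1378
1378 = (2,5,4,2)_8 → 2⁴ + 5⁴ + 4⁴ + 2⁴ = 913
913 = (1,6,2,1)_8 → 1⁴ + 6⁴ + 2⁴ + 1⁴ = 1314
1314 = (2,4,4,2)_8 → 2⁴ + 4⁴ + 4⁴ + 2⁴ = 544
544 = (1,0,4,0)_8 → 1⁴ + 0⁴ + 4⁴ + 0⁴ = 257
257 = (4,0,1)_8 → 4⁴ + 0⁴ + 1⁴ = 257  — 257 already appeared earlier.

257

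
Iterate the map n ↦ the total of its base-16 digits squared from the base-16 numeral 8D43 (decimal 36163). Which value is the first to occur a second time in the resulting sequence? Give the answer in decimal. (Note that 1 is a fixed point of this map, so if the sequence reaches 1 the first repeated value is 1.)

36163 = (8,13,4,3)_16 → 8² + 13² + 4² + 3² = 64 + 169 + 16 + 9 = 258
258 = (1,0,2)_16 → 1² + 0² + 2² = 1 + 0 + 4 = 5
5 = (5)_16 → 5² = 25
25 = (1,9)_16 → 1² + 9² = 1 + 81 = 82
82 = (5,2)_16 → 5² + 2² = 25 + 4 = 29
29 = (1,13)_16 → 1² + 13² = 1 + 169 = 170
170 = (10,10)_16 → 10² + 10² = 100 + 100 = 200
200 = (12,8)_16 → 12² + 8² = 144 + 64 = 208
208 = (13,0)_16 → 13² + 0² = 169 + 0 = 169
169 = (10,9)_16 → 10² + 9² = 100 + 81 = 181
181 = (11,5)_16 → 11² + 5² = 121 + 25 = 146
146 = (9,2)_16 → 9² + 2² = 81 + 4 = 85
85 = (5,5)_16 → 5² + 5² = 25 + 25 = 50
50 = (3,2)_16 → 3² + 2² = 9 + 4 = 13
13 = (13)_16 → 13² = 169  — 169 already appeared earlier.

169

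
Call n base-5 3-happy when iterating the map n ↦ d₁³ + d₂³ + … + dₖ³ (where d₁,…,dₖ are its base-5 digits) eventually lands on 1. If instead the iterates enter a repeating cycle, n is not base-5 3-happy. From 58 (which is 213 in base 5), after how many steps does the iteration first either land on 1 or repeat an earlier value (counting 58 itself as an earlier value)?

5

58 = (2,1,3)_5 → 2³ + 1³ + 3³ = 36
36 = (1,2,1)_5 → 1³ + 2³ + 1³ = 10
10 = (2,0)_5 → 2³ + 0³ = 8
8 = (1,3)_5 → 1³ + 3³ = 28
28 = (1,0,3)_5 → 1³ + 0³ + 3³ = 28  — 28 repeats.
That took 5 steps.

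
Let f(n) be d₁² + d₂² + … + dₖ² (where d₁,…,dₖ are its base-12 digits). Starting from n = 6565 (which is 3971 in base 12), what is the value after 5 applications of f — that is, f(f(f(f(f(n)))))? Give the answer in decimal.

125

6565 = (3,9,7,1)_12 → 3² + 9² + 7² + 1² = 140
140 = (11,8)_12 → 11² + 8² = 185
185 = (1,3,5)_12 → 1² + 3² + 5² = 35
35 = (2,11)_12 → 2² + 11² = 125
125 = (10,5)_12 → 10² + 5² = 125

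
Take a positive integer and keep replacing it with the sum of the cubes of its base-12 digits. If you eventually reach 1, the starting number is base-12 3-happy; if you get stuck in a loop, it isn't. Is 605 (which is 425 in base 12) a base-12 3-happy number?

605 = (4,2,5)_12 → 4³ + 2³ + 5³ = 197
197 = (1,4,5)_12 → 1³ + 4³ + 5³ = 190
190 = (1,3,10)_12 → 1³ + 3³ + 10³ = 1028
1028 = (7,1,8)_12 → 7³ + 1³ + 8³ = 856
856 = (5,11,4)_12 → 5³ + 11³ + 4³ = 1520
1520 = (10,6,8)_12 → 10³ + 6³ + 8³ = 1728
1728 = (1,0,0,0)_12 → 1³ + 0³ + 0³ + 0³ = 1  — reached 1.

base-12 3-happy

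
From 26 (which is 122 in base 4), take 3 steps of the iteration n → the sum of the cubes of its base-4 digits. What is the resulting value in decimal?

26 = (1,2,2)_4 → 1³ + 2³ + 2³ = 1 + 8 + 8 = 17
17 = (1,0,1)_4 → 1³ + 0³ + 1³ = 1 + 0 + 1 = 2
2 = (2)_4 → 2³ = 8

8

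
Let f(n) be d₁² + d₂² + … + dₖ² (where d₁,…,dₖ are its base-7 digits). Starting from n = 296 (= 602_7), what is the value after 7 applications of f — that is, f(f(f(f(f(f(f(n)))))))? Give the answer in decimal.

296 = (6,0,2)_7 → 6² + 0² + 2² = 40
40 = (5,5)_7 → 5² + 5² = 50
50 = (1,0,1)_7 → 1² + 0² + 1² = 2
2 = (2)_7 → 2² = 4
4 = (4)_7 → 4² = 16
16 = (2,2)_7 → 2² + 2² = 8
8 = (1,1)_7 → 1² + 1² = 2

2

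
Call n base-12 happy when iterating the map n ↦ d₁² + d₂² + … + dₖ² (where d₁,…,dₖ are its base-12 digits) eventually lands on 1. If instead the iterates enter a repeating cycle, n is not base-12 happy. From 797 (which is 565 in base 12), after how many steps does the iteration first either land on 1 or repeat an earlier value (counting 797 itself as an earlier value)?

13

797 = (5,6,5)_12 → 5² + 6² + 5² = 25 + 36 + 25 = 86
86 = (7,2)_12 → 7² + 2² = 49 + 4 = 53
53 = (4,5)_12 → 4² + 5² = 16 + 25 = 41
41 = (3,5)_12 → 3² + 5² = 9 + 25 = 34
34 = (2,10)_12 → 2² + 10² = 4 + 100 = 104
104 = (8,8)_12 → 8² + 8² = 64 + 64 = 128
128 = (10,8)_12 → 10² + 8² = 100 + 64 = 164
164 = (1,1,8)_12 → 1² + 1² + 8² = 1 + 1 + 64 = 66
66 = (5,6)_12 → 5² + 6² = 25 + 36 = 61
61 = (5,1)_12 → 5² + 1² = 25 + 1 = 26
26 = (2,2)_12 → 2² + 2² = 4 + 4 = 8
8 = (8)_12 → 8² = 64
64 = (5,4)_12 → 5² + 4² = 25 + 16 = 41  — 41 repeats.
That took 13 steps.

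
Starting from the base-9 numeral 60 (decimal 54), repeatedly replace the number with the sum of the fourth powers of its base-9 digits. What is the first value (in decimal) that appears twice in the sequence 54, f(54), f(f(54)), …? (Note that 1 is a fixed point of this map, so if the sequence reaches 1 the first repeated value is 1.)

4098

54 = (6,0)_9 → 6⁴ + 0⁴ = 1296
1296 = (1,7,0,0)_9 → 1⁴ + 7⁴ + 0⁴ + 0⁴ = 2402
2402 = (3,2,5,8)_9 → 3⁴ + 2⁴ + 5⁴ + 8⁴ = 4818
4818 = (6,5,4,3)_9 → 6⁴ + 5⁴ + 4⁴ + 3⁴ = 2258
2258 = (3,0,7,8)_9 → 3⁴ + 0⁴ + 7⁴ + 8⁴ = 6578
6578 = (1,0,0,1,8)_9 → 1⁴ + 0⁴ + 0⁴ + 1⁴ + 8⁴ = 4098
4098 = (5,5,5,3)_9 → 5⁴ + 5⁴ + 5⁴ + 3⁴ = 1956
1956 = (2,6,1,3)_9 → 2⁴ + 6⁴ + 1⁴ + 3⁴ = 1394
1394 = (1,8,1,8)_9 → 1⁴ + 8⁴ + 1⁴ + 8⁴ = 8194
8194 = (1,2,2,1,4)_9 → 1⁴ + 2⁴ + 2⁴ + 1⁴ + 4⁴ = 290
290 = (3,5,2)_9 → 3⁴ + 5⁴ + 2⁴ = 722
722 = (8,8,2)_9 → 8⁴ + 8⁴ + 2⁴ = 8208
8208 = (1,2,2,3,0)_9 → 1⁴ + 2⁴ + 2⁴ + 3⁴ + 0⁴ = 114
114 = (1,3,6)_9 → 1⁴ + 3⁴ + 6⁴ = 1378
1378 = (1,8,0,1)_9 → 1⁴ + 8⁴ + 0⁴ + 1⁴ = 4098  — 4098 already appeared earlier.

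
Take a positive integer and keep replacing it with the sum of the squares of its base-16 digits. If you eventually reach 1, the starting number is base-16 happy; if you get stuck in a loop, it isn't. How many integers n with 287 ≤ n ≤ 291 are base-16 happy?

287: 287 → 227 → 205 → 313 → 91 → 146 → 85 → 50 → 13 → 169 → 181 → 146  — not base-16 happy
288: 288 → 5 → 25 → 82 → 29 → 170 → 200 → 208 → 169 → 181 → 146 → 85 → 50 → 13 → 169  — not base-16 happy
289: 289 → 6 → 36 → 20 → 17 → 2 → 4 → 16 → 1  — base-16 happy
290: 290 → 9 → 81 → 26 → 101 → 61 → 178 → 125 → 218 → 269 → 170 → 200 → 208 → 169 → 181 → 146 → 85 → 50 → 13 → 169  — not base-16 happy
291: 291 → 14 → 196 → 160 → 100 → 52 → 25 → 82 → 29 → 170 → 200 → 208 → 169 → 181 → 146 → 85 → 50 → 13 → 169  — not base-16 happy
base-16 happy: 289

1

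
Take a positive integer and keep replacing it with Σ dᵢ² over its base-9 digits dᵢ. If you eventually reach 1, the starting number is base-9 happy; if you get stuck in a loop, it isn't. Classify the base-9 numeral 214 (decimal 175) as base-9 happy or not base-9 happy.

not base-9 happy

175 = (2,1,4)_9 → 21
21 = (2,3)_9 → 13
13 = (1,4)_9 → 17
17 = (1,8)_9 → 65
65 = (7,2)_9 → 53
53 = (5,8)_9 → 89
89 = (1,0,8)_9 → 65  — 65 already seen; the sequence cycles without reaching 1.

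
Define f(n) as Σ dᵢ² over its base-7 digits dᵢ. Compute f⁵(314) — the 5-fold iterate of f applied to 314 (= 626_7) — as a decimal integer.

314 = (6,2,6)_7 → 6² + 2² + 6² = 36 + 4 + 36 = 76
76 = (1,3,6)_7 → 1² + 3² + 6² = 1 + 9 + 36 = 46
46 = (6,4)_7 → 6² + 4² = 36 + 16 = 52
52 = (1,0,3)_7 → 1² + 0² + 3² = 1 + 0 + 9 = 10
10 = (1,3)_7 → 1² + 3² = 1 + 9 = 10

10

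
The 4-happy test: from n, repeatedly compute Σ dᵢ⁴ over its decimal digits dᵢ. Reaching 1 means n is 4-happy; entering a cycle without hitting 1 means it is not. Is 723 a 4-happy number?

not 4-happy

723 → 7⁴ + 2⁴ + 3⁴ = 2498
2498 → 2⁴ + 4⁴ + 9⁴ + 8⁴ = 10929
10929 → 1⁴ + 0⁴ + 9⁴ + 2⁴ + 9⁴ = 13139
13139 → 1⁴ + 3⁴ + 1⁴ + 3⁴ + 9⁴ = 6725
6725 → 6⁴ + 7⁴ + 2⁴ + 5⁴ = 4338
4338 → 4⁴ + 3⁴ + 3⁴ + 8⁴ = 4514
4514 → 4⁴ + 5⁴ + 1⁴ + 4⁴ = 1138
1138 → 1⁴ + 1⁴ + 3⁴ + 8⁴ = 4179
4179 → 4⁴ + 1⁴ + 7⁴ + 9⁴ = 9219
9219 → 9⁴ + 2⁴ + 1⁴ + 9⁴ = 13139  — 13139 already seen; the sequence cycles without reaching 1.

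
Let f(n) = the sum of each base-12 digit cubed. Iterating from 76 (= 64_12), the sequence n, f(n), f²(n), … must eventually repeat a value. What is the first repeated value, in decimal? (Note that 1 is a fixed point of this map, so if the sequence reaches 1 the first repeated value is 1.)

76 = (6,4)_12 → 6³ + 4³ = 280
280 = (1,11,4)_12 → 1³ + 11³ + 4³ = 1396
1396 = (9,8,4)_12 → 9³ + 8³ + 4³ = 1305
1305 = (9,0,9)_12 → 9³ + 0³ + 9³ = 1458
1458 = (10,1,6)_12 → 10³ + 1³ + 6³ = 1217
1217 = (8,5,5)_12 → 8³ + 5³ + 5³ = 762
762 = (5,3,6)_12 → 5³ + 3³ + 6³ = 368
368 = (2,6,8)_12 → 2³ + 6³ + 8³ = 736
736 = (5,1,4)_12 → 5³ + 1³ + 4³ = 190
190 = (1,3,10)_12 → 1³ + 3³ + 10³ = 1028
1028 = (7,1,8)_12 → 7³ + 1³ + 8³ = 856
856 = (5,11,4)_12 → 5³ + 11³ + 4³ = 1520
1520 = (10,6,8)_12 → 10³ + 6³ + 8³ = 1728
1728 = (1,0,0,0)_12 → 1³ + 0³ + 0³ + 0³ = 1  — reached the fixed point 1.
1 → 1, so 1 is the first repeated value.

1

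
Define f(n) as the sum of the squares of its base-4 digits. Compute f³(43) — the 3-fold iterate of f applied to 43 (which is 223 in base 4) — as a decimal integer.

4

43 = (2,2,3)_4 → 2² + 2² + 3² = 4 + 4 + 9 = 17
17 = (1,0,1)_4 → 1² + 0² + 1² = 1 + 0 + 1 = 2
2 = (2)_4 → 2² = 4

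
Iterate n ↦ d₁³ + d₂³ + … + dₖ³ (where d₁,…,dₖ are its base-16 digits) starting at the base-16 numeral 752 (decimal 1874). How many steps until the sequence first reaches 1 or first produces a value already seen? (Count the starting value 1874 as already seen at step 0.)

1874 = (7,5,2)_16 → 476
476 = (1,13,12)_16 → 3926
3926 = (15,5,6)_16 → 3716
3716 = (14,8,4)_16 → 3320
3320 = (12,15,8)_16 → 5615
5615 = (1,5,14,15)_16 → 6245
6245 = (1,8,6,5)_16 → 854
854 = (3,5,6)_16 → 368
368 = (1,7,0)_16 → 344
344 = (1,5,8)_16 → 638
638 = (2,7,14)_16 → 3095
3095 = (12,1,7)_16 → 2072
2072 = (8,1,8)_16 → 1025
1025 = (4,0,1)_16 → 65
65 = (4,1)_16 → 65  — 65 repeats.
That took 15 steps.

15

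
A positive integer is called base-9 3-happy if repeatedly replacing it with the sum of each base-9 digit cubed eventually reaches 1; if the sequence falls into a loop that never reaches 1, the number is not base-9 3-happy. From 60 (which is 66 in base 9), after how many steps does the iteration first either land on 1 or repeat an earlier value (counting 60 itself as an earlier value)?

60 = (6,6)_9 → 432
432 = (5,3,0)_9 → 152
152 = (1,7,8)_9 → 856
856 = (1,1,5,1)_9 → 128
128 = (1,5,2)_9 → 134
134 = (1,5,8)_9 → 638
638 = (7,7,8)_9 → 1198
1198 = (1,5,7,1)_9 → 470
470 = (5,7,2)_9 → 476
476 = (5,7,8)_9 → 980
980 = (1,3,0,8)_9 → 540
540 = (6,6,0)_9 → 432  — 432 repeats.
That took 12 steps.

12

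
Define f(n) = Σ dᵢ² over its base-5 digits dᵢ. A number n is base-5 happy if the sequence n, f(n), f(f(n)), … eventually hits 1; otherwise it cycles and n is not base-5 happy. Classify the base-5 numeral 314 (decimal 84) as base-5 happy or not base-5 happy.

84 = (3,1,4)_5 → 3² + 1² + 4² = 26
26 = (1,0,1)_5 → 1² + 0² + 1² = 2
2 = (2)_5 → 2² = 4
4 = (4)_5 → 4² = 16
16 = (3,1)_5 → 3² + 1² = 10
10 = (2,0)_5 → 2² + 0² = 4  — 4 already seen; the sequence cycles without reaching 1.

not base-5 happy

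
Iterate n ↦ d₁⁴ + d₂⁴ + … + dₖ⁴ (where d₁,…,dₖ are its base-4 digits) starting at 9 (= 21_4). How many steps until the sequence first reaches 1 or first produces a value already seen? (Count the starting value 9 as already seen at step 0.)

4

9 = (2,1)_4 → 2⁴ + 1⁴ = 16 + 1 = 17
17 = (1,0,1)_4 → 1⁴ + 0⁴ + 1⁴ = 1 + 0 + 1 = 2
2 = (2)_4 → 2⁴ = 16
16 = (1,0,0)_4 → 1⁴ + 0⁴ + 0⁴ = 1 + 0 + 0 = 1  — reached 1.
That took 4 steps.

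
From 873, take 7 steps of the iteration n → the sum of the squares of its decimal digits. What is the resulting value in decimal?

873 → 122
122 → 9
9 → 81
81 → 65
65 → 61
61 → 37
37 → 58

58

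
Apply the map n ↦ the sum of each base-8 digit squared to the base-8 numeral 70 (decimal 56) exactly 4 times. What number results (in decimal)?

56 = (7,0)_8 → 7² + 0² = 49
49 = (6,1)_8 → 6² + 1² = 37
37 = (4,5)_8 → 4² + 5² = 41
41 = (5,1)_8 → 5² + 1² = 26

26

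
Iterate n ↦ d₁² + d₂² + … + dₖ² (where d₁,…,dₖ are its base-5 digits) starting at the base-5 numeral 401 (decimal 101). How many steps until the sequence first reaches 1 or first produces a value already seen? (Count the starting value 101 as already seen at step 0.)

3

101 = (4,0,1)_5 → 17
17 = (3,2)_5 → 13
13 = (2,3)_5 → 13  — 13 repeats.
That took 3 steps.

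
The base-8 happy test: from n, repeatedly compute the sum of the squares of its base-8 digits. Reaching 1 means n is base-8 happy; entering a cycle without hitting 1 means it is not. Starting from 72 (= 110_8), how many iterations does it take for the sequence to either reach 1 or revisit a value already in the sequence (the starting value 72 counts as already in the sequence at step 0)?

4

72 = (1,1,0)_8 → 1² + 1² + 0² = 1 + 1 + 0 = 2
2 = (2)_8 → 2² = 4
4 = (4)_8 → 4² = 16
16 = (2,0)_8 → 2² + 0² = 4 + 0 = 4  — 4 repeats.
That took 4 steps.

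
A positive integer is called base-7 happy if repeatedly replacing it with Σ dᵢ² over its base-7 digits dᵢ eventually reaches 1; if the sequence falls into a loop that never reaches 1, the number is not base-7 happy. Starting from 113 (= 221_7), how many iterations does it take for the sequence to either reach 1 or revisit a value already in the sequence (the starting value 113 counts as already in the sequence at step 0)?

4

113 = (2,2,1)_7 → 2² + 2² + 1² = 9
9 = (1,2)_7 → 1² + 2² = 5
5 = (5)_7 → 5² = 25
25 = (3,4)_7 → 3² + 4² = 25  — 25 repeats.
That took 4 steps.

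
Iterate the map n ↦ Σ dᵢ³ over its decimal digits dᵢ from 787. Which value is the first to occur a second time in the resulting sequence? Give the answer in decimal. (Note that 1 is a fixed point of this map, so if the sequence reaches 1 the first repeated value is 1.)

787 → 1198
1198 → 1243
1243 → 100
100 → 1  — reached the fixed point 1.
1 → 1, so 1 is the first repeated value.

1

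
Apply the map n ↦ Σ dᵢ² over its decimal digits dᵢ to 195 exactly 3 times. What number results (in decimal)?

25

195 → 1² + 9² + 5² = 107
107 → 1² + 0² + 7² = 50
50 → 5² + 0² = 25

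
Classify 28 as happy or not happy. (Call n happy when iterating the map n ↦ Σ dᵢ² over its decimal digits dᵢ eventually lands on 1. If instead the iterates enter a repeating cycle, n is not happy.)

happy

28 → 2² + 8² = 4 + 64 = 68
68 → 6² + 8² = 36 + 64 = 100
100 → 1² + 0² + 0² = 1 + 0 + 0 = 1  — reached 1.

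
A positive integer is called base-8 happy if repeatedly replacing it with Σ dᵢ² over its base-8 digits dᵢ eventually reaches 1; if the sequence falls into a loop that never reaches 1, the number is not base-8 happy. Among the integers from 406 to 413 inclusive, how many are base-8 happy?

406: 406 → 76 → 18 → 8 → 1  — base-8 happy
407: 407 → 89 → 11 → 10 → 5 → 25 → 10  — not base-8 happy
408: 408 → 45 → 50 → 40 → 25 → 10 → 5 → 25  — not base-8 happy
409: 409 → 46 → 61 → 74 → 6 → 36 → 32 → 16 → 4 → 16  — not base-8 happy
410: 410 → 49 → 37 → 41 → 26 → 13 → 26  — not base-8 happy
411: 411 → 54 → 72 → 2 → 4 → 16 → 4  — not base-8 happy
412: 412 → 61 → 74 → 6 → 36 → 32 → 16 → 4 → 16  — not base-8 happy
413: 413 → 70 → 37 → 41 → 26 → 13 → 26  — not base-8 happy
base-8 happy: 406

1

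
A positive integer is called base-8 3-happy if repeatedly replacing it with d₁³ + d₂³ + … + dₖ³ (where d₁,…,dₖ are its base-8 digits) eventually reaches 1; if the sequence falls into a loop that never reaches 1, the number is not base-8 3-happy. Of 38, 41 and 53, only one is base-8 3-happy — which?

53

38: 38 → 280 → 91 → 55 → 559 → 469 → 476 → 434 → 440 → 559  — repeats 559 (not base-8 3-happy)
41: 41 → 126 → 560 → 217 → 55 → 559 → 469 → 476 → 434 → 440 → 559  — repeats 559 (not base-8 3-happy)
53: 53 → 341 → 258 → 72 → 2 → 8 → 1  — reaches 1 (base-8 3-happy)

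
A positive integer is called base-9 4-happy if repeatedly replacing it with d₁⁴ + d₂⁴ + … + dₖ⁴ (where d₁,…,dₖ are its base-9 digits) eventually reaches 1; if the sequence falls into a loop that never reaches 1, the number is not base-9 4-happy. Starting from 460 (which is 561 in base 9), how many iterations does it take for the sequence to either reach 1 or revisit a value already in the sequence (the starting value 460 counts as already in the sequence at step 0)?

14

460 = (5,6,1)_9 → 5⁴ + 6⁴ + 1⁴ = 1922
1922 = (2,5,6,5)_9 → 2⁴ + 5⁴ + 6⁴ + 5⁴ = 2562
2562 = (3,4,5,6)_9 → 3⁴ + 4⁴ + 5⁴ + 6⁴ = 2258
2258 = (3,0,7,8)_9 → 3⁴ + 0⁴ + 7⁴ + 8⁴ = 6578
6578 = (1,0,0,1,8)_9 → 1⁴ + 0⁴ + 0⁴ + 1⁴ + 8⁴ = 4098
4098 = (5,5,5,3)_9 → 5⁴ + 5⁴ + 5⁴ + 3⁴ = 1956
1956 = (2,6,1,3)_9 → 2⁴ + 6⁴ + 1⁴ + 3⁴ = 1394
1394 = (1,8,1,8)_9 → 1⁴ + 8⁴ + 1⁴ + 8⁴ = 8194
8194 = (1,2,2,1,4)_9 → 1⁴ + 2⁴ + 2⁴ + 1⁴ + 4⁴ = 290
290 = (3,5,2)_9 → 3⁴ + 5⁴ + 2⁴ = 722
722 = (8,8,2)_9 → 8⁴ + 8⁴ + 2⁴ = 8208
8208 = (1,2,2,3,0)_9 → 1⁴ + 2⁴ + 2⁴ + 3⁴ + 0⁴ = 114
114 = (1,3,6)_9 → 1⁴ + 3⁴ + 6⁴ = 1378
1378 = (1,8,0,1)_9 → 1⁴ + 8⁴ + 0⁴ + 1⁴ = 4098  — 4098 repeats.
That took 14 steps.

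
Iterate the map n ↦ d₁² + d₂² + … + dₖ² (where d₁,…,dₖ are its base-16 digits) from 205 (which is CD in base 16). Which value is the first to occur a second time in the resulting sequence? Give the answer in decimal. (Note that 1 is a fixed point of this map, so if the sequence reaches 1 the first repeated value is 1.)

205 = (12,13)_16 → 12² + 13² = 313
313 = (1,3,9)_16 → 1² + 3² + 9² = 91
91 = (5,11)_16 → 5² + 11² = 146
146 = (9,2)_16 → 9² + 2² = 85
85 = (5,5)_16 → 5² + 5² = 50
50 = (3,2)_16 → 3² + 2² = 13
13 = (13)_16 → 13² = 169
169 = (10,9)_16 → 10² + 9² = 181
181 = (11,5)_16 → 11² + 5² = 146  — 146 already appeared earlier.

146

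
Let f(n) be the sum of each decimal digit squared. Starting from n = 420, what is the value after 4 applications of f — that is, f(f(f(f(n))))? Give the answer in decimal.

37

420 → 4² + 2² + 0² = 20
20 → 2² + 0² = 4
4 → 4² = 16
16 → 1² + 6² = 37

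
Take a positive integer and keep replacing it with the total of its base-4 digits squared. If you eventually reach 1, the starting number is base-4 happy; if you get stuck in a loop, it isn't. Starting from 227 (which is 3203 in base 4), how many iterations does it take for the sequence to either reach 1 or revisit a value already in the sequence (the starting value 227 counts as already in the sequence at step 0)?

6

227 = (3,2,0,3)_4 → 22
22 = (1,1,2)_4 → 6
6 = (1,2)_4 → 5
5 = (1,1)_4 → 2
2 = (2)_4 → 4
4 = (1,0)_4 → 1  — reached 1.
That took 6 steps.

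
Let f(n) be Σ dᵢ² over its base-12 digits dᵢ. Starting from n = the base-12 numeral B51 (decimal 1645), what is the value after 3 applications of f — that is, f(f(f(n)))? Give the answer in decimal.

1645 = (11,5,1)_12 → 147
147 = (1,0,3)_12 → 10
10 = (10)_12 → 100

100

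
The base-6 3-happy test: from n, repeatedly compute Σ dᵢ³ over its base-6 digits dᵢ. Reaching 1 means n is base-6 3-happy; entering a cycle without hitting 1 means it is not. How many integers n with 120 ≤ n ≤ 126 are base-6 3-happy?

120: 120 → 35 → 250 → 190 → 190  (repeats 190)
121: 121 → 36 → 1  (reaches 1)
122: 122 → 43 → 3 → 27 → 91 → 36 → 1  (reaches 1)
123: 123 → 62 → 73 → 9 → 28 → 128 → 62  (repeats 62)
124: 124 → 99 → 99  (repeats 99)
125: 125 → 160 → 136 → 155 → 190 → 190  (repeats 190)
126: 126 → 54 → 28 → 128 → 62 → 73 → 9 → 28  (repeats 28)
base-6 3-happy: 121, 122

2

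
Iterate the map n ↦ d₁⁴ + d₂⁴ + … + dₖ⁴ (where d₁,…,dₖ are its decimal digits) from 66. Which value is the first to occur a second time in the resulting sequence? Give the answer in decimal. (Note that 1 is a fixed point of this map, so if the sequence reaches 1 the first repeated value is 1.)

6514

66 → 6⁴ + 6⁴ = 1296 + 1296 = 2592
2592 → 2⁴ + 5⁴ + 9⁴ + 2⁴ = 16 + 625 + 6561 + 16 = 7218
7218 → 7⁴ + 2⁴ + 1⁴ + 8⁴ = 2401 + 16 + 1 + 4096 = 6514
6514 → 6⁴ + 5⁴ + 1⁴ + 4⁴ = 1296 + 625 + 1 + 256 = 2178
2178 → 2⁴ + 1⁴ + 7⁴ + 8⁴ = 16 + 1 + 2401 + 4096 = 6514  — 6514 already appeared earlier.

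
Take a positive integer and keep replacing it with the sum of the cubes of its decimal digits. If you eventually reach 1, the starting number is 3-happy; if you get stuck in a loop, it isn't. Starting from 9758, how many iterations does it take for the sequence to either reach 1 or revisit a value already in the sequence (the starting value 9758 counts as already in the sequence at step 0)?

9758 → 9³ + 7³ + 5³ + 8³ = 1709
1709 → 1³ + 7³ + 0³ + 9³ = 1073
1073 → 1³ + 0³ + 7³ + 3³ = 371
371 → 3³ + 7³ + 1³ = 371  — 371 repeats.
That took 4 steps.

4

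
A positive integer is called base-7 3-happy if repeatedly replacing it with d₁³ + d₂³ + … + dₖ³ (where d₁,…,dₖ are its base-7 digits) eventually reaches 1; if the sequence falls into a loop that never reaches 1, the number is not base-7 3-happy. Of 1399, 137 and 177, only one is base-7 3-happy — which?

1399

1399: 1399 → 307 → 433 → 343 → 1  — reaches 1 (base-7 3-happy)
137: 137 → 197 → 65 → 17 → 35 → 125 → 251 → 341 → 557 → 137  — repeats 137 (not base-7 3-happy)
177: 177 → 99 → 9 → 9  — repeats 9 (not base-7 3-happy)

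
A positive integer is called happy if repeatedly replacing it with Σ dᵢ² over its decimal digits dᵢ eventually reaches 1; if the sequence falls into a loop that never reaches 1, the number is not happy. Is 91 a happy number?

happy

91 → 9² + 1² = 82
82 → 8² + 2² = 68
68 → 6² + 8² = 100
100 → 1² + 0² + 0² = 1  — reached 1.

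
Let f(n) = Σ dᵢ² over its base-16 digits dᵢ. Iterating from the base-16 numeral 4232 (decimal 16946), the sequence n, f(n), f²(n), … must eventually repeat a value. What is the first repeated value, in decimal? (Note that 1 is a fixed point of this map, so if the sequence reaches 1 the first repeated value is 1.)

169

16946 = (4,2,3,2)_16 → 4² + 2² + 3² + 2² = 33
33 = (2,1)_16 → 2² + 1² = 5
5 = (5)_16 → 5² = 25
25 = (1,9)_16 → 1² + 9² = 82
82 = (5,2)_16 → 5² + 2² = 29
29 = (1,13)_16 → 1² + 13² = 170
170 = (10,10)_16 → 10² + 10² = 200
200 = (12,8)_16 → 12² + 8² = 208
208 = (13,0)_16 → 13² + 0² = 169
169 = (10,9)_16 → 10² + 9² = 181
181 = (11,5)_16 → 11² + 5² = 146
146 = (9,2)_16 → 9² + 2² = 85
85 = (5,5)_16 → 5² + 5² = 50
50 = (3,2)_16 → 3² + 2² = 13
13 = (13)_16 → 13² = 169  — 169 already appeared earlier.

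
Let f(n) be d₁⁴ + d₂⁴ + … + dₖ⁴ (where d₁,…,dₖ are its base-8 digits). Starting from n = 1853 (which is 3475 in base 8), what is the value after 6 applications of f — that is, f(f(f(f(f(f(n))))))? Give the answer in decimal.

1853 = (3,4,7,5)_8 → 3⁴ + 4⁴ + 7⁴ + 5⁴ = 81 + 256 + 2401 + 625 = 3363
3363 = (6,4,4,3)_8 → 6⁴ + 4⁴ + 4⁴ + 3⁴ = 1296 + 256 + 256 + 81 = 1889
1889 = (3,5,4,1)_8 → 3⁴ + 5⁴ + 4⁴ + 1⁴ = 81 + 625 + 256 + 1 = 963
963 = (1,7,0,3)_8 → 1⁴ + 7⁴ + 0⁴ + 3⁴ = 1 + 2401 + 0 + 81 = 2483
2483 = (4,6,6,3)_8 → 4⁴ + 6⁴ + 6⁴ + 3⁴ = 256 + 1296 + 1296 + 81 = 2929
2929 = (5,5,6,1)_8 → 5⁴ + 5⁴ + 6⁴ + 1⁴ = 625 + 625 + 1296 + 1 = 2547

2547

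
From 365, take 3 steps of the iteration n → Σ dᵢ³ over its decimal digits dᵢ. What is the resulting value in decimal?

365 → 3³ + 6³ + 5³ = 368
368 → 3³ + 6³ + 8³ = 755
755 → 7³ + 5³ + 5³ = 593

593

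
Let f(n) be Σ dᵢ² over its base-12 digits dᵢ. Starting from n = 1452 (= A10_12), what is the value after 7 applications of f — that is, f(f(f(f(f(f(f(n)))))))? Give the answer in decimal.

25

1452 = (10,1,0)_12 → 10² + 1² + 0² = 100 + 1 + 0 = 101
101 = (8,5)_12 → 8² + 5² = 64 + 25 = 89
89 = (7,5)_12 → 7² + 5² = 49 + 25 = 74
74 = (6,2)_12 → 6² + 2² = 36 + 4 = 40
40 = (3,4)_12 → 3² + 4² = 9 + 16 = 25
25 = (2,1)_12 → 2² + 1² = 4 + 1 = 5
5 = (5)_12 → 5² = 25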